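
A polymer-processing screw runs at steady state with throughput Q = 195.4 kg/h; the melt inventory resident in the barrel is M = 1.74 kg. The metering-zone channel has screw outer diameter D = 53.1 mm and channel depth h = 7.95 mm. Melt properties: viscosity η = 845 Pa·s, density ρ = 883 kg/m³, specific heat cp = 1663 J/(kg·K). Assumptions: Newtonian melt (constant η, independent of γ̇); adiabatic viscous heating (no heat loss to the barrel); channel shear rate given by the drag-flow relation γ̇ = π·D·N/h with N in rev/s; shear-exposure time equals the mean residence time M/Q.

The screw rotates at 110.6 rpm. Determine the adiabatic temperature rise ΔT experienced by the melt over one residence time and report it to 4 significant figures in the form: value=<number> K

value=27.60 K

Convert throughput: Q = 195.4 kg/h = 195.4/3600 = 0.0542778 kg/s
Mean residence time: t_res = M/Q_s = 1.74 kg / 0.0542778 kg/s = 32.0573 s
D = 53.1 mm = 0.0531 m;  h = 7.95 mm = 0.00795 m;  N = 110.6 rpm / 60 = 1.84333 rev/s
Shear rate: γ̇ = πDN/h = π·0.0531·1.84333/0.00795 = 38.6795 s⁻¹
ΔT = η·γ̇²·t_res/(ρ·cp) = [845 × 38.6795² × 32.0573] / [883 × 1663] = 27.599 K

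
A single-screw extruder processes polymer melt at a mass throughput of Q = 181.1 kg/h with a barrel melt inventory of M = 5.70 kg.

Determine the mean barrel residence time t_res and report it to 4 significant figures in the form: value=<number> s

value=113.3 s

Q_s = Q / 3600 = 181.1 / 3600 = 0.0503056 kg/s
t_res = M / Q_s = 5.70 / 0.0503056 = 113.308 s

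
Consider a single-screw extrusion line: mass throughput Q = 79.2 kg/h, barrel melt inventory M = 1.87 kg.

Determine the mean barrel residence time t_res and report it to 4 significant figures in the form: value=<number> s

value=85.00 s

Throughput in SI: Q_s = 79.2 kg/h ÷ 3600 s/h = 0.022 kg/s
t_res = M / Q_s = 1.87 / 0.022 = 85 s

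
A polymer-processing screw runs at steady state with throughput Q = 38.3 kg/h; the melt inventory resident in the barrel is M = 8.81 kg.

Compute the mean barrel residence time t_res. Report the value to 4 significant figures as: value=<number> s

value=828.1 s

Throughput in SI: Q_s = 38.3 kg/h ÷ 3600 s/h = 0.0106389 kg/s
Mean residence time: t_res = M/Q_s = 8.81 kg / 0.0106389 kg/s = 828.094 s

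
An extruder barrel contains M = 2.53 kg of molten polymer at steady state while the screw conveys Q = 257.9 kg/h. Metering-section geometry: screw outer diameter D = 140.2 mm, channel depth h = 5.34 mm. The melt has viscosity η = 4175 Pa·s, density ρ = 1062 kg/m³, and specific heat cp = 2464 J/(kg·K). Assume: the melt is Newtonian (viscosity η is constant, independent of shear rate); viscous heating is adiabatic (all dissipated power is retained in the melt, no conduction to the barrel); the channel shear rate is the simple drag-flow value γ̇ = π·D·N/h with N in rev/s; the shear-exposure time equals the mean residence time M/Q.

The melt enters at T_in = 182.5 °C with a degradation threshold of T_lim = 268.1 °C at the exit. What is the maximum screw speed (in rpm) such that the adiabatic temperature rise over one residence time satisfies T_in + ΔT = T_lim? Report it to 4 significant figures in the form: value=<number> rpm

Q_s = Q / 3600 = 257.9 / 3600 = 0.0716389 kg/s
t_res = M / Q_s = 2.53 ÷ 0.0716389 = 35.316 s
D = 140.2 mm = 0.1402 m;  h = 5.34 mm = 0.00534 m
Allowable rise: ΔT_a = T_lim − T_in = 268.1 − 182.5 = 85.6 K
γ̇_max² = ΔT_a·ρ·cp/(η·t_res) = 85.6·1062·2464/(4175·35.316) = 1519.19 s⁻²
Take the square root: γ̇_max = √(1519.19) = 38.9767 s⁻¹
N_max = γ̇_max h / (πD) = 38.9767·0.00534/(π·0.1402) = 0.472551 rev/s → ×60 = 28.3531 rpm

value=28.35 rpm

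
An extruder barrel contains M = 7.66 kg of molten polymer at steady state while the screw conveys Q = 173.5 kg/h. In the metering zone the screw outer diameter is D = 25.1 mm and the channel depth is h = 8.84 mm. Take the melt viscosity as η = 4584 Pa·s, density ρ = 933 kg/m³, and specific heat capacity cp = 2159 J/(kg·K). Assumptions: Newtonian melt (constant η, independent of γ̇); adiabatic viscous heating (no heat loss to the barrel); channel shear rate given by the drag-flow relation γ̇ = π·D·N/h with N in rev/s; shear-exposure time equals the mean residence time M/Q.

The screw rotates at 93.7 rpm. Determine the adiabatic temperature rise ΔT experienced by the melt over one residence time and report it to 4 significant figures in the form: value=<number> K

Q_s = Q / 3600 = 173.5 / 3600 = 0.0481944 kg/s
t_res = M / Q_s = 7.66 ÷ 0.0481944 = 158.939 s
D = 25.1 mm = 0.0251 m;  h = 8.84 mm = 0.00884 m;  N = 93.7 rpm / 60 = 1.56167 rev/s
γ̇ = π·D·N / h = π · 0.0251 · 1.56167 / 0.00884 = 13.9303 s⁻¹
ΔT = η·γ̇²·t_res/(ρ·cp) = [4584 × 13.9303² × 158.939] / [933 × 2159] = 70.1878 K

value=70.19 K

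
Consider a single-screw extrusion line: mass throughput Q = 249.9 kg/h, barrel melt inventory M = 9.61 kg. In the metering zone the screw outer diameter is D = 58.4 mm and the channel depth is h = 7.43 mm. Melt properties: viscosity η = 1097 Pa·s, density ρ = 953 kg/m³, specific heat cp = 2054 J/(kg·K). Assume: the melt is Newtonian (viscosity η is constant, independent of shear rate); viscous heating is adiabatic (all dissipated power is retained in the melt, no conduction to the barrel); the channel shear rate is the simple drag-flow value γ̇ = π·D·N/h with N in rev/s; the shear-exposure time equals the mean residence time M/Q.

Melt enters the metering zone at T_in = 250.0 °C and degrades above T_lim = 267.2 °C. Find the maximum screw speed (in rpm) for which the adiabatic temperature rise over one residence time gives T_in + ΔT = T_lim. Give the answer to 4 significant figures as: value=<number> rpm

Convert throughput: Q = 249.9 kg/h = 249.9/3600 = 0.0694167 kg/s
Mean residence time: t_res = M/Q_s = 9.61 kg / 0.0694167 kg/s = 138.439 s
Convert to metres: D = 0.0584 m, h = 0.00743 m
ΔT_a = T_lim − T_in = 267.2 °C − 250.0 °C = 17.2 K
γ̇_max² = ΔT_a·ρ·cp/(η·t_res) = 17.2·953·2054/(1097·138.439) = 221.695 s⁻²
γ̇_max = √221.695 = 14.8894 s⁻¹
N_max = γ̇_max·h / (π·D) = 14.8894 · 0.00743 / (π · 0.0584) = 0.602981 rev/s = 36.1789 rpm

value=36.18 rpm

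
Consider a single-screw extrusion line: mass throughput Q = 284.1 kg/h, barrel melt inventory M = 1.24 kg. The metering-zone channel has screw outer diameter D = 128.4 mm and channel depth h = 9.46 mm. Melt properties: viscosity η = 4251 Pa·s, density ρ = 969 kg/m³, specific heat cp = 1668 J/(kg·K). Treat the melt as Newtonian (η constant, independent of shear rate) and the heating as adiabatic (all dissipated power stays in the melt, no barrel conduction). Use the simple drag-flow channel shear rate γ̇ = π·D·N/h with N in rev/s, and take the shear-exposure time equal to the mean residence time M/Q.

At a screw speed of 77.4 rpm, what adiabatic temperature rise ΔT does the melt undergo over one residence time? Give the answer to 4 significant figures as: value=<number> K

value=125.0 K

Q_s = Q / 3600 = 284.1 / 3600 = 0.0789167 kg/s
t_res = M / Q_s = 1.24 ÷ 0.0789167 = 15.7128 s
Geometry in metres: D = 128.4 mm → 0.1284 m, h = 9.46 mm → 0.00946 m; screw speed N = 77.4 rpm = 1.29 rev/s
γ̇ = π·D·N / h = π · 0.1284 · 1.29 / 0.00946 = 55.0064 s⁻¹
ΔT = η·γ̇²·t_res / (ρ·cp) = 4251 · (55.0064)² · 15.7128 / (969 · 1668) = 125.041 K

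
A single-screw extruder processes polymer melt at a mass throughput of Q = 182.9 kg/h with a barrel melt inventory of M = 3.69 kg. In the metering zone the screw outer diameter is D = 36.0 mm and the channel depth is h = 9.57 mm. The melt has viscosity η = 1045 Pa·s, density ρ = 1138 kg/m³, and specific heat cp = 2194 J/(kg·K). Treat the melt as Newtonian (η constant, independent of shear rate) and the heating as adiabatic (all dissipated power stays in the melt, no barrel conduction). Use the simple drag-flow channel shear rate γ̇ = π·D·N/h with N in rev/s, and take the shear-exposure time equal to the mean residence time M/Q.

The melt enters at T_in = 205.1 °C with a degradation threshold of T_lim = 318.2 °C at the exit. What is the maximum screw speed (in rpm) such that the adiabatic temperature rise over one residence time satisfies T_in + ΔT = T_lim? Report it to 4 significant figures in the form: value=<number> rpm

value=309.7 rpm

Q_s = Q / 3600 = 182.9 / 3600 = 0.0508056 kg/s
t_res = M / Q_s = 3.69 / 0.0508056 = 72.6299 s
Geometry in SI: D = 36.0 mm → 0.036 m, h = 9.57 mm → 0.00957 m
Allowable rise: ΔT_a = T_lim − T_in = 318.2 − 205.1 = 113.1 K
γ̇_max² = ΔT_a·ρ·cp / (η·t_res) = [113.1 × 1138 × 2194] / [1045 × 72.6299] = 3720.57 s⁻²
γ̇_max = sqrt(3720.57) = 60.9965 s⁻¹
Solve γ̇ = πDN/h for N: N_max = γ̇_max·h/(π·D) = 60.9965 × 0.00957 / (π × 0.036) = 5.16137 rev/s = 309.682 rpm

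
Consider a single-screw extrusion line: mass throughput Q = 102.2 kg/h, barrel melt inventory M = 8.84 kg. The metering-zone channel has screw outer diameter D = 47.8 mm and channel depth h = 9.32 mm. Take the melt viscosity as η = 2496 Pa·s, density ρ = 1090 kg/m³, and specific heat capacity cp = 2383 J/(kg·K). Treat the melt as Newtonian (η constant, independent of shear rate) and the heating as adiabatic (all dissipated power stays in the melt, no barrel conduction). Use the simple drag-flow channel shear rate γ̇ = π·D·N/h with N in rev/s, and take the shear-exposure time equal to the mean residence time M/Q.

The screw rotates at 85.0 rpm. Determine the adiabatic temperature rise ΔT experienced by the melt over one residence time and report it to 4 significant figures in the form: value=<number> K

Convert throughput: Q = 102.2 kg/h = 102.2/3600 = 0.0283889 kg/s
t_res = M / Q_s = 8.84 / 0.0283889 = 311.389 s
Geometry in metres: D = 47.8 mm → 0.0478 m, h = 9.32 mm → 0.00932 m; screw speed N = 85.0 rpm = 1.41667 rev/s
γ̇ = π·D·N / h = π · 0.0478 · 1.41667 / 0.00932 = 22.826 s⁻¹
ΔT = η·γ̇²·t_res/(ρ·cp) = [2496 × 22.826² × 311.389] / [1090 × 2383] = 155.904 K

value=155.9 K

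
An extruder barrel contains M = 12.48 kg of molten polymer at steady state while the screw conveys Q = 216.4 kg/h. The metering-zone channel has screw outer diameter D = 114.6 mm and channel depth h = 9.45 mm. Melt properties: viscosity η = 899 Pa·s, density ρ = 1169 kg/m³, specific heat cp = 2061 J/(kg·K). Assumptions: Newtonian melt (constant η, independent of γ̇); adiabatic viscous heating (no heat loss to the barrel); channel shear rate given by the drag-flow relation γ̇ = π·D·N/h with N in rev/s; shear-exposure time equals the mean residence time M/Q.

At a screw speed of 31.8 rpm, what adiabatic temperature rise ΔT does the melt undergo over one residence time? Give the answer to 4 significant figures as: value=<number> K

value=31.59 K

Convert throughput: Q = 216.4 kg/h = 216.4/3600 = 0.0601111 kg/s
Mean residence time: t_res = M/Q_s = 12.48 kg / 0.0601111 kg/s = 207.616 s
Convert to SI: D = 0.1146 m, h = 0.00945 m, N = 31.8/60 = 0.53 rev/s
γ̇ = π D N / h = (π)(0.1146)(0.53) / 0.00945 = 20.192 s⁻¹
ΔT = η·γ̇²·t_res / (ρ·cp) = 899 · (20.192)² · 207.616 / (1169 · 2061) = 31.5852 K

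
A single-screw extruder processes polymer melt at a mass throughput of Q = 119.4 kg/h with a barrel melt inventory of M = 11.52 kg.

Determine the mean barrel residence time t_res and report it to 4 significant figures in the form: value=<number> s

value=347.3 s

Throughput in SI: Q_s = 119.4 kg/h ÷ 3600 s/h = 0.0331667 kg/s
t_res = M / Q_s = 11.52 / 0.0331667 = 347.337 s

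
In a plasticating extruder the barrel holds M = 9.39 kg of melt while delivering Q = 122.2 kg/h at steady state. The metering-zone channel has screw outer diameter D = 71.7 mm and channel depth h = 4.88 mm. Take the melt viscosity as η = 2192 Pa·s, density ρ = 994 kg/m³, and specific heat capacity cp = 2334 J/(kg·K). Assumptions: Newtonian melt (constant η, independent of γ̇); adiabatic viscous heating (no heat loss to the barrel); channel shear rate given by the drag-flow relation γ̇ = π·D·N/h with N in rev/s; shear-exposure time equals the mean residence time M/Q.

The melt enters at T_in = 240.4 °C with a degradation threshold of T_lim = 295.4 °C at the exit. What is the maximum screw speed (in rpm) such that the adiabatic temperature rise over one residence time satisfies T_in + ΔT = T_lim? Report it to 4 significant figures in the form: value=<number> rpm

value=18.86 rpm

Throughput in SI: Q_s = 122.2 kg/h ÷ 3600 s/h = 0.0339444 kg/s
t_res = M / Q_s = 9.39 / 0.0339444 = 276.628 s
D = 71.7 mm = 0.0717 m;  h = 4.88 mm = 0.00488 m
ΔT_a = T_lim − T_in = 295.4 °C − 240.4 °C = 55 K
γ̇_max² = ΔT_a·ρ·cp / (η·t_res) = [55 × 994 × 2334] / [2192 × 276.628] = 210.432 s⁻²
γ̇_max = sqrt(210.432) = 14.5063 s⁻¹
N_max = γ̇_max·h / (π·D) = 14.5063 · 0.00488 / (π · 0.0717) = 0.314273 rev/s = 18.8564 rpm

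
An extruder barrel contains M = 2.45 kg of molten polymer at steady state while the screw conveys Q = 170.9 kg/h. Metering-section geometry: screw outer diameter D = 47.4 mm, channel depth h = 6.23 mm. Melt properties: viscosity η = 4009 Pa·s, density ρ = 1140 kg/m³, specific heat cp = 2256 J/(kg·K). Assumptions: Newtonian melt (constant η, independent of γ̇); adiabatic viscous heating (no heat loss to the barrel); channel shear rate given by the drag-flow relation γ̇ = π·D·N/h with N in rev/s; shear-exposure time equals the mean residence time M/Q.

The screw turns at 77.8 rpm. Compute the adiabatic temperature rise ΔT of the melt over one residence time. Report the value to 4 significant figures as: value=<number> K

value=77.28 K

Convert throughput: Q = 170.9 kg/h = 170.9/3600 = 0.0474722 kg/s
Mean residence time: t_res = M/Q_s = 2.45 kg / 0.0474722 kg/s = 51.6091 s
D = 47.4 mm = 0.0474 m;  h = 6.23 mm = 0.00623 m;  N = 77.8 rpm / 60 = 1.29667 rev/s
Shear rate: γ̇ = πDN/h = π·0.0474·1.29667/0.00623 = 30.9933 s⁻¹
ΔT = η·γ̇²·t_res/(ρ·cp) = [4009 × 30.9933² × 51.6091] / [1140 × 2256] = 77.278 K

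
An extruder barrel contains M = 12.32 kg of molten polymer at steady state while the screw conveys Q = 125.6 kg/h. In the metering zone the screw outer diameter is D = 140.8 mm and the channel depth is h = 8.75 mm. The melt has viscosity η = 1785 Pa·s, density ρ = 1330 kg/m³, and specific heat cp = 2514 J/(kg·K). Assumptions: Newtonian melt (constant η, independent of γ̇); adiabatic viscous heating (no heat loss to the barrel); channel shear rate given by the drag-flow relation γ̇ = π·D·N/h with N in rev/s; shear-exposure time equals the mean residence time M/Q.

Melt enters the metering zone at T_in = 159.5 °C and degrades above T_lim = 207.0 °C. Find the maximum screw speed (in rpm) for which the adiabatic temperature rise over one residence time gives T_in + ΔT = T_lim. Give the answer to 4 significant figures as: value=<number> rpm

value=18.84 rpm

Convert throughput: Q = 125.6 kg/h = 125.6/3600 = 0.0348889 kg/s
t_res = M / Q_s = 12.32 / 0.0348889 = 353.121 s
Convert to metres: D = 0.1408 m, h = 0.00875 m
ΔT_a = T_lim − T_in = 207.0 °C − 159.5 °C = 47.5 K
Invert ΔT = ηγ̇²t_res/(ρcp) for γ̇: γ̇_max² = ΔT_a ρ cp / (η t_res) = 47.5·1330·2514 / (1785·353.121) = 251.97 s⁻²
γ̇_max = sqrt(251.97) = 15.8736 s⁻¹
Solve γ̇ = πDN/h for N: N_max = γ̇_max·h/(π·D) = 15.8736 × 0.00875 / (π × 0.1408) = 0.314 rev/s = 18.84 rpm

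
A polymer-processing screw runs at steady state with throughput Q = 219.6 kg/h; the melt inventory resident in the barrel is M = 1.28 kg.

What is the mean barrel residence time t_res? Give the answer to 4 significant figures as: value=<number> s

Q_s = Q / 3600 = 219.6 / 3600 = 0.061 kg/s
t_res = M / Q_s = 1.28 ÷ 0.061 = 20.9836 s

value=20.98 s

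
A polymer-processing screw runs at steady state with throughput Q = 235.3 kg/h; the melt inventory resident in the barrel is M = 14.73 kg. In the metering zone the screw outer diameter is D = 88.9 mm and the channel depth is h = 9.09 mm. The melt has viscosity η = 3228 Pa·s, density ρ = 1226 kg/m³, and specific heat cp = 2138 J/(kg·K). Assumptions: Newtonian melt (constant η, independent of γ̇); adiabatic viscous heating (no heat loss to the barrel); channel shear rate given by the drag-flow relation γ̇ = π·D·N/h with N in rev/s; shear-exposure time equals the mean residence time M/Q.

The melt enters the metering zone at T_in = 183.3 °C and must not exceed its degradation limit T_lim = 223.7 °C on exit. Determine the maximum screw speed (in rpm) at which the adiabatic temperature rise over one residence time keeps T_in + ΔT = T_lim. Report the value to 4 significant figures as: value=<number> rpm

value=23.56 rpm

Throughput in SI: Q_s = 235.3 kg/h ÷ 3600 s/h = 0.0653611 kg/s
Mean residence time: t_res = M/Q_s = 14.73 kg / 0.0653611 kg/s = 225.363 s
D = 88.9 mm = 0.0889 m;  h = 9.09 mm = 0.00909 m
ΔT_a = T_lim − T_in = 223.7 °C − 183.3 °C = 40.4 K
γ̇_max² = ΔT_a·ρ·cp / (η·t_res) = [40.4 × 1226 × 2138] / [3228 × 225.363] = 145.567 s⁻²
Take the square root: γ̇_max = √(145.567) = 12.0651 s⁻¹
N_max = γ̇_max·h / (π·D) = 12.0651 · 0.00909 / (π · 0.0889) = 0.392684 rev/s = 23.5611 rpm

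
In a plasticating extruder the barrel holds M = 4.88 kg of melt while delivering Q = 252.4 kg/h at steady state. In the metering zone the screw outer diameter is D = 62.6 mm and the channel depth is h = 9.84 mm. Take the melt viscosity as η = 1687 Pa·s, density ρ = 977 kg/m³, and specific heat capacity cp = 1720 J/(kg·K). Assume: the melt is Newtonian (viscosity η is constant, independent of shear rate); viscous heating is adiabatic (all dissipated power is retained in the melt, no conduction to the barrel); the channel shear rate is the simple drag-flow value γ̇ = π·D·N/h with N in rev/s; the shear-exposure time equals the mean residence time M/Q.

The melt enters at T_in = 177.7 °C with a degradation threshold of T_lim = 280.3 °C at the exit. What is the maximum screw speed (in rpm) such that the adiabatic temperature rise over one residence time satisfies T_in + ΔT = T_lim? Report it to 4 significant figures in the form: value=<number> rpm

Convert throughput: Q = 252.4 kg/h = 252.4/3600 = 0.0701111 kg/s
Mean residence time: t_res = M/Q_s = 4.88 kg / 0.0701111 kg/s = 69.6038 s
D = 62.6 mm = 0.0626 m;  h = 9.84 mm = 0.00984 m
Allowable rise: ΔT_a = T_lim − T_in = 280.3 − 177.7 = 102.6 K
γ̇_max² = ΔT_a·ρ·cp / (η·t_res) = [102.6 × 977 × 1720] / [1687 × 69.6038] = 1468.33 s⁻²
γ̇_max = sqrt(1468.33) = 38.3187 s⁻¹
Solve γ̇ = πDN/h for N: N_max = γ̇_max·h/(π·D) = 38.3187 × 0.00984 / (π × 0.0626) = 1.91726 rev/s = 115.036 rpm

value=115.0 rpm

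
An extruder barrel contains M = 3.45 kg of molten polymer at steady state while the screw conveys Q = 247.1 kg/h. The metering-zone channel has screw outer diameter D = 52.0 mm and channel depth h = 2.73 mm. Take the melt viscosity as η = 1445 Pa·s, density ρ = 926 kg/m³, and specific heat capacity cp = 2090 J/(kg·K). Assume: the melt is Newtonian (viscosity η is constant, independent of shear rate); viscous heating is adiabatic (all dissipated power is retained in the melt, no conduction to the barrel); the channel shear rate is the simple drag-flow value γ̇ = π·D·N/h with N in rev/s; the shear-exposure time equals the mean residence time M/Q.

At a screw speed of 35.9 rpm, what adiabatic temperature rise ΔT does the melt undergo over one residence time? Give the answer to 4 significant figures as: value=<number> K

Convert throughput: Q = 247.1 kg/h = 247.1/3600 = 0.0686389 kg/s
t_res = M / Q_s = 3.45 ÷ 0.0686389 = 50.2631 s
Convert to SI: D = 0.052 m, h = 0.00273 m, N = 35.9/60 = 0.598333 rev/s
Shear rate: γ̇ = πDN/h = π·0.052·0.598333/0.00273 = 35.8042 s⁻¹
ΔT = η·γ̇²·t_res / (ρ·cp) = 1445 · (35.8042)² · 50.2631 / (926 · 2090) = 48.1091 K

value=48.11 K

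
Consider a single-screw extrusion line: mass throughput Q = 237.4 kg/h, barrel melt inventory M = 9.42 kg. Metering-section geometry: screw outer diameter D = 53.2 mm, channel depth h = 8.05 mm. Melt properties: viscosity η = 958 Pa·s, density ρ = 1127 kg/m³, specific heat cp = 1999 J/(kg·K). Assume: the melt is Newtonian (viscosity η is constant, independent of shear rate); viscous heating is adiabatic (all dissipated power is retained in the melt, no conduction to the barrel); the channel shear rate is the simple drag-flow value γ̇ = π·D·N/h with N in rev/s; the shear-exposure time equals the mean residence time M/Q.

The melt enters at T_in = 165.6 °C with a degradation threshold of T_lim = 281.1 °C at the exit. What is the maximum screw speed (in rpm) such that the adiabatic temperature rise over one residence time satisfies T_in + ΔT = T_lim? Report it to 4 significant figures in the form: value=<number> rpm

value=126.0 rpm

Convert throughput: Q = 237.4 kg/h = 237.4/3600 = 0.0659444 kg/s
t_res = M / Q_s = 9.42 ÷ 0.0659444 = 142.848 s
Geometry in SI: D = 53.2 mm → 0.0532 m, h = 8.05 mm → 0.00805 m
Allowable rise: ΔT_a = T_lim − T_in = 281.1 − 165.6 = 115.5 K
γ̇_max² = ΔT_a·ρ·cp/(η·t_res) = 115.5·1127·1999/(958·142.848) = 1901.43 s⁻²
γ̇_max = sqrt(1901.43) = 43.6054 s⁻¹
N_max = γ̇_max h / (πD) = 43.6054·0.00805/(π·0.0532) = 2.10027 rev/s → ×60 = 126.016 rpm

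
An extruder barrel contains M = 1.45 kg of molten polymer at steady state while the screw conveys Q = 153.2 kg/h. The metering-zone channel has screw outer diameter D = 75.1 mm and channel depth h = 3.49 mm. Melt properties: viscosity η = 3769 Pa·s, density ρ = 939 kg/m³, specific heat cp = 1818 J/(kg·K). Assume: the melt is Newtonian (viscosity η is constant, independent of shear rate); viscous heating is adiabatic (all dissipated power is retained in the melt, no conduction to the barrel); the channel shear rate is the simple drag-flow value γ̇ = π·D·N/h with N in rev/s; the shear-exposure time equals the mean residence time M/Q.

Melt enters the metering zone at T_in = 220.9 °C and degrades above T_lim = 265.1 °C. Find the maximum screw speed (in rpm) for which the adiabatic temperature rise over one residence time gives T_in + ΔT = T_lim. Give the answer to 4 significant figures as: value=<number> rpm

Q_s = Q / 3600 = 153.2 / 3600 = 0.0425556 kg/s
t_res = M / Q_s = 1.45 / 0.0425556 = 34.0731 s
D = 75.1 mm = 0.0751 m;  h = 3.49 mm = 0.00349 m
ΔT_a = T_lim − T_in = 265.1 − 220.9 = 44.2 K
γ̇_max² = ΔT_a·ρ·cp / (η·t_res) = [44.2 × 939 × 1818] / [3769 × 34.0731] = 587.549 s⁻²
γ̇_max = √587.549 = 24.2394 s⁻¹
Solve γ̇ = πDN/h for N: N_max = γ̇_max·h/(π·D) = 24.2394 × 0.00349 / (π × 0.0751) = 0.358556 rev/s = 21.5134 rpm

value=21.51 rpm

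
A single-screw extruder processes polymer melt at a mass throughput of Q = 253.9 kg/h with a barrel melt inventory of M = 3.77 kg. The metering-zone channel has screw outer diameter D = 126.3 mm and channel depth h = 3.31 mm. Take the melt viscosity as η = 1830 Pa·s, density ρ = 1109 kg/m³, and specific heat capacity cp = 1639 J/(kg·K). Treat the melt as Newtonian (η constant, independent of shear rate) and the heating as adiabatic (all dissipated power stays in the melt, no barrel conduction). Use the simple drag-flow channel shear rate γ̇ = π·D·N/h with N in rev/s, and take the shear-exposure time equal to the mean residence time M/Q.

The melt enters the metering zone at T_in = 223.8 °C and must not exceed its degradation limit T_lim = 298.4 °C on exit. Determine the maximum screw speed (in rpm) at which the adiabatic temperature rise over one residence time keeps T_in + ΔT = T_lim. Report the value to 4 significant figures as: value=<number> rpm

Q_s = Q / 3600 = 253.9 / 3600 = 0.0705278 kg/s
t_res = M / Q_s = 3.77 ÷ 0.0705278 = 53.4541 s
Convert to metres: D = 0.1263 m, h = 0.00331 m
ΔT_a = T_lim − T_in = 298.4 − 223.8 = 74.6 K
Invert ΔT = ηγ̇²t_res/(ρcp) for γ̇: γ̇_max² = ΔT_a ρ cp / (η t_res) = 74.6·1109·1639 / (1830·53.4541) = 1386.17 s⁻²
Take the square root: γ̇_max = √(1386.17) = 37.2313 s⁻¹
N_max = γ̇_max h / (πD) = 37.2313·0.00331/(π·0.1263) = 0.310587 rev/s → ×60 = 18.6352 rpm

value=18.64 rpm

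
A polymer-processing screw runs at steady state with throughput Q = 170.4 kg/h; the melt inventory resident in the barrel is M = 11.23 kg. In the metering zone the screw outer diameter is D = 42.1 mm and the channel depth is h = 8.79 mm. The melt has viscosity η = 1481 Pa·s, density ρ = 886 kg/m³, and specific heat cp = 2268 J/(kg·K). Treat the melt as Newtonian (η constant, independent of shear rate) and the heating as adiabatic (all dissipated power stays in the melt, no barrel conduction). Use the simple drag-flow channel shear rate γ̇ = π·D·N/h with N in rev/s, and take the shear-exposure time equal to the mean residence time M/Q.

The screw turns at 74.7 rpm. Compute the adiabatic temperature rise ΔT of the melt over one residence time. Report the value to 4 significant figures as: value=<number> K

value=61.36 K

Throughput in SI: Q_s = 170.4 kg/h ÷ 3600 s/h = 0.0473333 kg/s
t_res = M / Q_s = 11.23 ÷ 0.0473333 = 237.254 s
Convert to SI: D = 0.0421 m, h = 0.00879 m, N = 74.7/60 = 1.245 rev/s
γ̇ = π D N / h = (π)(0.0421)(1.245) / 0.00879 = 18.7332 s⁻¹
Adiabatic rise: ΔT = η γ̇² t_res / (ρ cp) = 1481·(18.7332)²·237.254 / (886·2268) = 61.3643 K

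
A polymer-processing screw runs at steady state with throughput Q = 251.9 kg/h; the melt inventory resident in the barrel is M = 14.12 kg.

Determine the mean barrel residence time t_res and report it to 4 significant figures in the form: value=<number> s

value=201.8 s

Throughput in SI: Q_s = 251.9 kg/h ÷ 3600 s/h = 0.0699722 kg/s
t_res = M / Q_s = 14.12 ÷ 0.0699722 = 201.794 s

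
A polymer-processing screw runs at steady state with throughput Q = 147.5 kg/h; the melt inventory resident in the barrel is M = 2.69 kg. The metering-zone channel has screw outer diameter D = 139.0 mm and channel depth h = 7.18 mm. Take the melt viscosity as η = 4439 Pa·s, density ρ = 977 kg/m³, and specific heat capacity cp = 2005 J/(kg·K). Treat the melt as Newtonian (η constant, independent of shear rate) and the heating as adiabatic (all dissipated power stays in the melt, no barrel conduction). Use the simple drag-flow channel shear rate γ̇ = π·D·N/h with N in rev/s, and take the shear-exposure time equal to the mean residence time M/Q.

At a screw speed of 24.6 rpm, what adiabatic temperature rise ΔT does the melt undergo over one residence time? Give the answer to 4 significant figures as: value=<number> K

value=92.51 K

Q_s = Q / 3600 = 147.5 / 3600 = 0.0409722 kg/s
t_res = M / Q_s = 2.69 / 0.0409722 = 65.6542 s
Convert to SI: D = 0.139 m, h = 0.00718 m, N = 24.6/60 = 0.41 rev/s
γ̇ = π·D·N / h = π · 0.139 · 0.41 / 0.00718 = 24.9358 s⁻¹
Adiabatic rise: ΔT = η γ̇² t_res / (ρ cp) = 4439·(24.9358)²·65.6542 / (977·2005) = 92.5097 K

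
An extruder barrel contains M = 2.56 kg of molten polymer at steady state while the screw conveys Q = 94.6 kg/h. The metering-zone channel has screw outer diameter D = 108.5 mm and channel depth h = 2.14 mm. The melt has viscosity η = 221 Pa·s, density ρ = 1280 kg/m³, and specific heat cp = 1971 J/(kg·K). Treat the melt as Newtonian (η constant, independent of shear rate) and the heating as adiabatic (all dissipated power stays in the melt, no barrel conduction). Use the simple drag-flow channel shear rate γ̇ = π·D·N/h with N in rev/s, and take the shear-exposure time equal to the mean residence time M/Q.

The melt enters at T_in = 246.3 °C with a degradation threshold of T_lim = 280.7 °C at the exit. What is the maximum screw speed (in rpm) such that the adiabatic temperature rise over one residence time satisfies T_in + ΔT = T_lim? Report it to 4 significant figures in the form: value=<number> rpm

value=23.92 rpm

Throughput in SI: Q_s = 94.6 kg/h ÷ 3600 s/h = 0.0262778 kg/s
t_res = M / Q_s = 2.56 ÷ 0.0262778 = 97.4207 s
Convert to metres: D = 0.1085 m, h = 0.00214 m
ΔT_a = T_lim − T_in = 280.7 − 246.3 = 34.4 K
γ̇_max² = ΔT_a·ρ·cp / (η·t_res) = [34.4 × 1280 × 1971] / [221 × 97.4207] = 4030.99 s⁻²
Take the square root: γ̇_max = √(4030.99) = 63.4901 s⁻¹
N_max = γ̇_max·h / (π·D) = 63.4901 · 0.00214 / (π · 0.1085) = 0.398602 rev/s = 23.9161 rpm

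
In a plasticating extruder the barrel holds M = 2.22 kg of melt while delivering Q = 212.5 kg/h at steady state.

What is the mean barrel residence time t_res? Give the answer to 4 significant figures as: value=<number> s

value=37.61 s

Q_s = Q / 3600 = 212.5 / 3600 = 0.0590278 kg/s
t_res = M / Q_s = 2.22 ÷ 0.0590278 = 37.6094 s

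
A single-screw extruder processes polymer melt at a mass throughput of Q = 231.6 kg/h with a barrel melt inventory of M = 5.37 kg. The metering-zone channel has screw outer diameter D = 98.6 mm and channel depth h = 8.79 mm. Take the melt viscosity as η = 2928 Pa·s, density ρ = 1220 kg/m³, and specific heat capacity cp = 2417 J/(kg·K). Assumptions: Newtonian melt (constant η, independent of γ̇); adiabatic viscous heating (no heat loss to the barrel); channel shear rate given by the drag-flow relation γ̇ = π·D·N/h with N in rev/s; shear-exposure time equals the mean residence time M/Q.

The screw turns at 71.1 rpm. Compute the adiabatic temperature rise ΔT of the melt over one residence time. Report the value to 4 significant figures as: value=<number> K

value=144.5 K

Q_s = Q / 3600 = 231.6 / 3600 = 0.0643333 kg/s
t_res = M / Q_s = 5.37 / 0.0643333 = 83.4715 s
D = 98.6 mm = 0.0986 m;  h = 8.79 mm = 0.00879 m;  N = 71.1 rpm / 60 = 1.185 rev/s
γ̇ = π D N / h = (π)(0.0986)(1.185) / 0.00879 = 41.7596 s⁻¹
Adiabatic rise: ΔT = η γ̇² t_res / (ρ cp) = 2928·(41.7596)²·83.4715 / (1220·2417) = 144.539 K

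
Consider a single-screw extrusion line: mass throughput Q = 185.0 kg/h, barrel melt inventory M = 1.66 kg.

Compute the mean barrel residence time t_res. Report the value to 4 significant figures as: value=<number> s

Throughput in SI: Q_s = 185.0 kg/h ÷ 3600 s/h = 0.0513889 kg/s
t_res = M / Q_s = 1.66 / 0.0513889 = 32.3027 s

value=32.30 s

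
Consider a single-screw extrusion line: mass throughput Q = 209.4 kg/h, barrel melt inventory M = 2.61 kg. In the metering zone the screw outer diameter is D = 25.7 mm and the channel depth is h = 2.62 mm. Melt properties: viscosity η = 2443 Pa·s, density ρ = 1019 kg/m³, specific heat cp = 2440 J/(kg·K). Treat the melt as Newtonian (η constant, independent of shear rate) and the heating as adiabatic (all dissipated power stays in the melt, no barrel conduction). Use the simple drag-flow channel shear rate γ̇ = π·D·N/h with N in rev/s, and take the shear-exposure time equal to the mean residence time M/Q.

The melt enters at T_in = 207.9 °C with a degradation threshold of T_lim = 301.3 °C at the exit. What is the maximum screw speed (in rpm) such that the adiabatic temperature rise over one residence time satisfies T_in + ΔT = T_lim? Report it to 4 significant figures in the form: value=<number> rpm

Throughput in SI: Q_s = 209.4 kg/h ÷ 3600 s/h = 0.0581667 kg/s
t_res = M / Q_s = 2.61 / 0.0581667 = 44.8711 s
Geometry in SI: D = 25.7 mm → 0.0257 m, h = 2.62 mm → 0.00262 m
ΔT_a = T_lim − T_in = 301.3 °C − 207.9 °C = 93.4 K
Invert ΔT = ηγ̇²t_res/(ρcp) for γ̇: γ̇_max² = ΔT_a ρ cp / (η t_res) = 93.4·1019·2440 / (2443·44.8711) = 2118.46 s⁻²
γ̇_max = √2118.46 = 46.0268 s⁻¹
Solve γ̇ = πDN/h for N: N_max = γ̇_max·h/(π·D) = 46.0268 × 0.00262 / (π × 0.0257) = 1.49358 rev/s = 89.6149 rpm

value=89.61 rpm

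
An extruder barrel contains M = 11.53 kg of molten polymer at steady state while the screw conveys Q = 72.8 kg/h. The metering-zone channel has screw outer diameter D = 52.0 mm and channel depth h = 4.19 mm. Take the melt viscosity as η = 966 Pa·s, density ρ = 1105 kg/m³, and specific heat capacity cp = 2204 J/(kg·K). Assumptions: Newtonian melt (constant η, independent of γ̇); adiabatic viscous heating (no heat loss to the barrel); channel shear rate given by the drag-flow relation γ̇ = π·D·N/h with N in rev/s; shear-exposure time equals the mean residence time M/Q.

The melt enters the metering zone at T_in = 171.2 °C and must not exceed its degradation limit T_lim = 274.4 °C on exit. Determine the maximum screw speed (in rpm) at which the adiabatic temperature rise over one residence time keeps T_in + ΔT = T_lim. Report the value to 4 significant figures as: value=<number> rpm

value=32.87 rpm

Throughput in SI: Q_s = 72.8 kg/h ÷ 3600 s/h = 0.0202222 kg/s
t_res = M / Q_s = 11.53 ÷ 0.0202222 = 570.165 s
Geometry in SI: D = 52.0 mm → 0.052 m, h = 4.19 mm → 0.00419 m
ΔT_a = T_lim − T_in = 274.4 °C − 171.2 °C = 103.2 K
γ̇_max² = ΔT_a·ρ·cp/(η·t_res) = 103.2·1105·2204/(966·570.165) = 456.327 s⁻²
γ̇_max = sqrt(456.327) = 21.3618 s⁻¹
N_max = γ̇_max h / (πD) = 21.3618·0.00419/(π·0.052) = 0.547897 rev/s → ×60 = 32.8738 rpm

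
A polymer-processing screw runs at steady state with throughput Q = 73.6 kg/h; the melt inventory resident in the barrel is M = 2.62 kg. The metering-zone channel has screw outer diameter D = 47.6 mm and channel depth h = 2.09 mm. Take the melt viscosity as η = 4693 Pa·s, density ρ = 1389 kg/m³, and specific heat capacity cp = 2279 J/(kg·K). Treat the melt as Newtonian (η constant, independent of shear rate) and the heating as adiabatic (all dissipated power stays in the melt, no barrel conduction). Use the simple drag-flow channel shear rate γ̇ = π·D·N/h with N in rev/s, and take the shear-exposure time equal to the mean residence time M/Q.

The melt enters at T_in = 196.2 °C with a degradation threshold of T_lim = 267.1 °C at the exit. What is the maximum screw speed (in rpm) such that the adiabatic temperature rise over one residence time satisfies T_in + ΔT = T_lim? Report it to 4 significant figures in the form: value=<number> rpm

Throughput in SI: Q_s = 73.6 kg/h ÷ 3600 s/h = 0.0204444 kg/s
Mean residence time: t_res = M/Q_s = 2.62 kg / 0.0204444 kg/s = 128.152 s
D = 47.6 mm = 0.0476 m;  h = 2.09 mm = 0.00209 m
ΔT_a = T_lim − T_in = 267.1 − 196.2 = 70.9 K
γ̇_max² = ΔT_a·ρ·cp / (η·t_res) = [70.9 × 1389 × 2279] / [4693 × 128.152] = 373.178 s⁻²
Take the square root: γ̇_max = √(373.178) = 19.3178 s⁻¹
Solve γ̇ = πDN/h for N: N_max = γ̇_max·h/(π·D) = 19.3178 × 0.00209 / (π × 0.0476) = 0.26999 rev/s = 16.1994 rpm

value=16.20 rpm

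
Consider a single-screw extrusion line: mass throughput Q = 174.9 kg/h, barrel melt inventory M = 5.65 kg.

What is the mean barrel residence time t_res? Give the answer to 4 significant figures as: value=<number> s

Q_s = Q / 3600 = 174.9 / 3600 = 0.0485833 kg/s
t_res = M / Q_s = 5.65 ÷ 0.0485833 = 116.295 s

value=116.3 s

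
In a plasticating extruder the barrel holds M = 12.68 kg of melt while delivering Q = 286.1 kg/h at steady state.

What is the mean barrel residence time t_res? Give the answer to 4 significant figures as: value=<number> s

value=159.6 s

Q_s = Q / 3600 = 286.1 / 3600 = 0.0794722 kg/s
t_res = M / Q_s = 12.68 / 0.0794722 = 159.553 s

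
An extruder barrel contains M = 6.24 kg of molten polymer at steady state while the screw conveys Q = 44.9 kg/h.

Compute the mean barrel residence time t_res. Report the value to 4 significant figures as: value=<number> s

Throughput in SI: Q_s = 44.9 kg/h ÷ 3600 s/h = 0.0124722 kg/s
t_res = M / Q_s = 6.24 / 0.0124722 = 500.312 s

value=500.3 s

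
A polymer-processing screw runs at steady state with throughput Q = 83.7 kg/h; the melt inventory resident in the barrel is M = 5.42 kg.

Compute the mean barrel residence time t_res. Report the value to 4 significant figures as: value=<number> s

Throughput in SI: Q_s = 83.7 kg/h ÷ 3600 s/h = 0.02325 kg/s
t_res = M / Q_s = 5.42 ÷ 0.02325 = 233.118 s

value=233.1 s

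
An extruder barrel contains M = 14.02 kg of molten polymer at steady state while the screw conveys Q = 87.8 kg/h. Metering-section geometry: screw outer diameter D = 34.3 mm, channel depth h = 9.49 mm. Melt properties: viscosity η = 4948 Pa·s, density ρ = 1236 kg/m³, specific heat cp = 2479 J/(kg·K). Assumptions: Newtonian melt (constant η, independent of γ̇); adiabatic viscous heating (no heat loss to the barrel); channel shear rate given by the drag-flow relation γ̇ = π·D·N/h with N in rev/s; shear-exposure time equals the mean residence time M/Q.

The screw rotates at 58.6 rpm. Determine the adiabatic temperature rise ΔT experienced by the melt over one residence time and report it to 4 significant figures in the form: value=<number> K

Throughput in SI: Q_s = 87.8 kg/h ÷ 3600 s/h = 0.0243889 kg/s
Mean residence time: t_res = M/Q_s = 14.02 kg / 0.0243889 kg/s = 574.852 s
D = 34.3 mm = 0.0343 m;  h = 9.49 mm = 0.00949 m;  N = 58.6 rpm / 60 = 0.976667 rev/s
γ̇ = π·D·N / h = π · 0.0343 · 0.976667 / 0.00949 = 11.0898 s⁻¹
Adiabatic rise: ΔT = η γ̇² t_res / (ρ cp) = 4948·(11.0898)²·574.852 / (1236·2479) = 114.167 K

value=114.2 K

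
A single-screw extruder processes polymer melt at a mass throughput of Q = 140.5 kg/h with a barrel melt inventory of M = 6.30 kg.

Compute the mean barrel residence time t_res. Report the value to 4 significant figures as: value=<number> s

Convert throughput: Q = 140.5 kg/h = 140.5/3600 = 0.0390278 kg/s
t_res = M / Q_s = 6.30 / 0.0390278 = 161.423 s

value=161.4 s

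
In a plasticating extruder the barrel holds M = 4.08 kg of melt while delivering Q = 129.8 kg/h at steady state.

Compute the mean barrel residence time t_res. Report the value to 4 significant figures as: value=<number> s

value=113.2 s

Throughput in SI: Q_s = 129.8 kg/h ÷ 3600 s/h = 0.0360556 kg/s
t_res = M / Q_s = 4.08 / 0.0360556 = 113.159 s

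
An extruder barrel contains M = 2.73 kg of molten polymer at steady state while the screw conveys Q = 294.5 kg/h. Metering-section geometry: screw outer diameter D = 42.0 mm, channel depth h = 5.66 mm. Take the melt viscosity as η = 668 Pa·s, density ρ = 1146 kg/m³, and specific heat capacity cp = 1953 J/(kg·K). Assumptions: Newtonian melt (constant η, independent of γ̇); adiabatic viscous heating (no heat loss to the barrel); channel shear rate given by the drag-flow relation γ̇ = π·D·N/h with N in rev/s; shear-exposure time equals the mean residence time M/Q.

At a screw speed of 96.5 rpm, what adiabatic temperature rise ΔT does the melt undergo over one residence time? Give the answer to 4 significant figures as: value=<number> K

Throughput in SI: Q_s = 294.5 kg/h ÷ 3600 s/h = 0.0818056 kg/s
Mean residence time: t_res = M/Q_s = 2.73 kg / 0.0818056 kg/s = 33.3718 s
Geometry in metres: D = 42.0 mm → 0.042 m, h = 5.66 mm → 0.00566 m; screw speed N = 96.5 rpm = 1.60833 rev/s
Shear rate: γ̇ = πDN/h = π·0.042·1.60833/0.00566 = 37.4937 s⁻¹
ΔT = η·γ̇²·t_res/(ρ·cp) = [668 × 37.4937² × 33.3718] / [1146 × 1953] = 14.0019 K

value=14.00 K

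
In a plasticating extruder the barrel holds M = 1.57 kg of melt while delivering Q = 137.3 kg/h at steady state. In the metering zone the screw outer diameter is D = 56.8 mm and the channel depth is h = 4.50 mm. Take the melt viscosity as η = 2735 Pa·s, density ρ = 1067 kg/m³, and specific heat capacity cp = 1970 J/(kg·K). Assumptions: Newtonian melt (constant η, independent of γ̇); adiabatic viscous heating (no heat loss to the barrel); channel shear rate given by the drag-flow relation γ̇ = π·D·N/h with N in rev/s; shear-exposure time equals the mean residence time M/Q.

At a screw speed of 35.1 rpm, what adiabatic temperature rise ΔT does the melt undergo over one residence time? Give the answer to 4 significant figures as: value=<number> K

value=28.82 K

Convert throughput: Q = 137.3 kg/h = 137.3/3600 = 0.0381389 kg/s
t_res = M / Q_s = 1.57 ÷ 0.0381389 = 41.1653 s
D = 56.8 mm = 0.0568 m;  h = 4.50 mm = 0.0045 m;  N = 35.1 rpm / 60 = 0.585 rev/s
γ̇ = π·D·N / h = π · 0.0568 · 0.585 / 0.0045 = 23.1975 s⁻¹
Adiabatic rise: ΔT = η γ̇² t_res / (ρ cp) = 2735·(23.1975)²·41.1653 / (1067·1970) = 28.8231 K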